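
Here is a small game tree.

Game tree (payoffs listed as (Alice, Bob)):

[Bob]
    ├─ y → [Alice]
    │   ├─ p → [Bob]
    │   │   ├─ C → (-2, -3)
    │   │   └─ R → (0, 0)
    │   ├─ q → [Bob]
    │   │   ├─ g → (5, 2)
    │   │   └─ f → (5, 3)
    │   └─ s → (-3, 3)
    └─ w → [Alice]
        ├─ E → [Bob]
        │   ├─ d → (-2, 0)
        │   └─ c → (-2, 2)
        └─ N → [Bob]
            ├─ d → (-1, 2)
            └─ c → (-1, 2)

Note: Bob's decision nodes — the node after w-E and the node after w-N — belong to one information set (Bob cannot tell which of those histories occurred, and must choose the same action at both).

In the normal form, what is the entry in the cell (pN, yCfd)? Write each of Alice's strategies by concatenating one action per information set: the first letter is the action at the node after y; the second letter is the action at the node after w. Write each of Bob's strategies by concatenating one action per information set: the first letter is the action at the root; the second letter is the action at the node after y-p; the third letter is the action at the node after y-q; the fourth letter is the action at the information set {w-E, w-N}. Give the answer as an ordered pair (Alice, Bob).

(-2, -3)

Trace the play path from the root:
  Bob plays y
  Alice plays p at [y]
  Bob plays C at [y-p]
→ terminal payoff (-2, -3).
(Alice's choice at the node after w is never reached on this path, so it doesn't affect the outcome.)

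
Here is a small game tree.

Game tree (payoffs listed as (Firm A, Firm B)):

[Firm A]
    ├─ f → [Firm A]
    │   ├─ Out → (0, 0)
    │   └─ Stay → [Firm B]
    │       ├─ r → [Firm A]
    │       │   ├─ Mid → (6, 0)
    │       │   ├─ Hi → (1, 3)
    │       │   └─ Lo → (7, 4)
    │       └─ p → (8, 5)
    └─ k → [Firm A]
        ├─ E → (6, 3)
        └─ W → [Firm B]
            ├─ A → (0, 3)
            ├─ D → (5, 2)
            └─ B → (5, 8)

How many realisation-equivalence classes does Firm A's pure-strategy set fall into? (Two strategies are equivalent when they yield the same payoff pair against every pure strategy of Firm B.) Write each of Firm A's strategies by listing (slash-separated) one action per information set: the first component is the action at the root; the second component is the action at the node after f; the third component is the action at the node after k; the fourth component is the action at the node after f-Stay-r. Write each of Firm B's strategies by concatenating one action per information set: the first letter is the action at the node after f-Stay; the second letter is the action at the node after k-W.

Firm A has 24 pure strategies: f/Out/E/Mid, f/Out/E/Hi, f/Out/E/Lo, f/Out/W/Mid, f/Out/W/Hi, f/Out/W/Lo, f/Stay/E/Mid, f/Stay/E/Hi, f/Stay/E/Lo, f/Stay/W/Mid, f/Stay/W/Hi, f/Stay/W/Lo, k/Out/E/Mid, k/Out/E/Hi, k/Out/E/Lo, k/Out/W/Mid, k/Out/W/Hi, k/Out/W/Lo, k/Stay/E/Mid, k/Stay/E/Hi, k/Stay/E/Lo, k/Stay/W/Mid, k/Stay/W/Hi, k/Stay/W/Lo. Columns: rA, rD, rB, pA, pD, pB.
{f/Out/E/Mid, f/Out/E/Hi, f/Out/E/Lo, f/Out/W/Mid, f/Out/W/Hi, f/Out/W/Lo} → row (0,0) (0,0) (0,0) (0,0) (0,0) (0,0)
{f/Stay/E/Mid, f/Stay/W/Mid} → row (6,0) (6,0) (6,0) (8,5) (8,5) (8,5)
{f/Stay/E/Hi, f/Stay/W/Hi} → row (1,3) (1,3) (1,3) (8,5) (8,5) (8,5)
{f/Stay/E/Lo, f/Stay/W/Lo} → row (7,4) (7,4) (7,4) (8,5) (8,5) (8,5)
{k/Out/E/Mid, k/Out/E/Hi, k/Out/E/Lo, k/Stay/E/Mid, k/Stay/E/Hi, k/Stay/E/Lo} → row (6,3) (6,3) (6,3) (6,3) (6,3) (6,3)
{k/Out/W/Mid, k/Out/W/Hi, k/Out/W/Lo, k/Stay/W/Mid, k/Stay/W/Hi, k/Stay/W/Lo} → row (0,3) (5,2) (5,8) (0,3) (5,2) (5,8)
That's 6 distinct rows out of 24 strategies.

6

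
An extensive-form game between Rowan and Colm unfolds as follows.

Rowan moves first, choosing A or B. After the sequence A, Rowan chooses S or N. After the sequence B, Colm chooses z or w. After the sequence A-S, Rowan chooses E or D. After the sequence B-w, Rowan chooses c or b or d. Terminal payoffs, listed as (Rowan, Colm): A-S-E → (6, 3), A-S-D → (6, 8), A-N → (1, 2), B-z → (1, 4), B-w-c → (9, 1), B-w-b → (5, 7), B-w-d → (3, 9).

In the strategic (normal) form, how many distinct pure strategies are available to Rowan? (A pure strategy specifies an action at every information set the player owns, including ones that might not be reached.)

Rowan owns the root with actions {A, B} — two choices.
Rowan owns the node after A with actions {S, N} — two choices.
Rowan owns the node after A-S with actions {E, D} — two choices.
Rowan owns the node after B-w with actions {c, b, d} — three choices.
A pure strategy fixes one action at each information set independently, so the count is the product 2 × 2 × 2 × 3 = 24.
(For reference, Colm has 2 pure strategies, giving a 24×2 normal-form matrix.)

24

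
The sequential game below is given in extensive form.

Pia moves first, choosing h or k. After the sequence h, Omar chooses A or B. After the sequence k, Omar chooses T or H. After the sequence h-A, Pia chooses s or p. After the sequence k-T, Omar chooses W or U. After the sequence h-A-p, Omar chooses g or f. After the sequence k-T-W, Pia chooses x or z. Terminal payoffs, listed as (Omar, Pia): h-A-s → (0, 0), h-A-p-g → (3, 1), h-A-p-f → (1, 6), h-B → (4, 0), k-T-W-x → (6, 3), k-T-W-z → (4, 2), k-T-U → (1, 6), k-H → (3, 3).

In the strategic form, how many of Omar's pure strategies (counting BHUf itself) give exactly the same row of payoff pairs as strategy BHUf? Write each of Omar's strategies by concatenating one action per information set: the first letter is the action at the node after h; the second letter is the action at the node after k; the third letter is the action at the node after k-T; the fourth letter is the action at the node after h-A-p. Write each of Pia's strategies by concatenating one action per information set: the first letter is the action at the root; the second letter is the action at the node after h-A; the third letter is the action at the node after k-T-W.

Row for BHUf (columns hsx, hsz, hpx, hpz, ksx, ksz, kpx, kpz): (4,0) (4,0) (4,0) (4,0) (3,3) (3,3) (3,3) (3,3).
Under BHUf, Omar's choice at the node after k-T and at the node after h-A-p can never be reached regardless of what Pia does, so varying those choices leaves every outcome unchanged.
Holding the reachable choices fixed and varying the unreachable ones freely already gives 2 × 2 = 4 equivalent strategies.
No other strategy reproduces this row, so those 4 are the full class: BHWg, BHWf, BHUg, BHUf.

4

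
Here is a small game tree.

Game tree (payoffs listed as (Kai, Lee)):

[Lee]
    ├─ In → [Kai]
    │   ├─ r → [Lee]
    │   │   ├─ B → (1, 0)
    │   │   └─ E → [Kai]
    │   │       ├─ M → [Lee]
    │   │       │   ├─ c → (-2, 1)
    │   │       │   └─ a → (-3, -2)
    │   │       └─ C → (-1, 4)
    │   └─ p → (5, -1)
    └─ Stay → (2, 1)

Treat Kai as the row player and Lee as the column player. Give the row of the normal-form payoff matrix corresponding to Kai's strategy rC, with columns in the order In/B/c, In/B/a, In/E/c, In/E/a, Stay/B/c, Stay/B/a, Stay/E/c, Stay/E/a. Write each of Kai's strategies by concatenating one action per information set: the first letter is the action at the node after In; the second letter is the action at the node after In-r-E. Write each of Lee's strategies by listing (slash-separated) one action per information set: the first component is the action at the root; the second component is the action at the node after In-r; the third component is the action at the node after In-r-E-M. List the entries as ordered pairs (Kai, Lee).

(1,0) (1,0) (-1,4) (-1,4) (2,1) (2,1) (2,1) (2,1)

vs In/B/c: Lee plays In → Kai plays r at [In] → Lee plays B at [In-r] → (1, 0)
vs In/B/a: Lee plays In → Kai plays r at [In] → Lee plays B at [In-r] → (1, 0)
vs In/E/c: Lee plays In → Kai plays r at [In] → Lee plays E at [In-r] → Kai plays C at [In-r-E] → (-1, 4)
vs In/E/a: Lee plays In → Kai plays r at [In] → Lee plays E at [In-r] → Kai plays C at [In-r-E] → (-1, 4)
vs Stay/B/c: Lee plays Stay → (2, 1)
vs Stay/B/a: Lee plays Stay → (2, 1)
vs Stay/E/c: Lee plays Stay → (2, 1)
vs Stay/E/a: Lee plays Stay → (2, 1)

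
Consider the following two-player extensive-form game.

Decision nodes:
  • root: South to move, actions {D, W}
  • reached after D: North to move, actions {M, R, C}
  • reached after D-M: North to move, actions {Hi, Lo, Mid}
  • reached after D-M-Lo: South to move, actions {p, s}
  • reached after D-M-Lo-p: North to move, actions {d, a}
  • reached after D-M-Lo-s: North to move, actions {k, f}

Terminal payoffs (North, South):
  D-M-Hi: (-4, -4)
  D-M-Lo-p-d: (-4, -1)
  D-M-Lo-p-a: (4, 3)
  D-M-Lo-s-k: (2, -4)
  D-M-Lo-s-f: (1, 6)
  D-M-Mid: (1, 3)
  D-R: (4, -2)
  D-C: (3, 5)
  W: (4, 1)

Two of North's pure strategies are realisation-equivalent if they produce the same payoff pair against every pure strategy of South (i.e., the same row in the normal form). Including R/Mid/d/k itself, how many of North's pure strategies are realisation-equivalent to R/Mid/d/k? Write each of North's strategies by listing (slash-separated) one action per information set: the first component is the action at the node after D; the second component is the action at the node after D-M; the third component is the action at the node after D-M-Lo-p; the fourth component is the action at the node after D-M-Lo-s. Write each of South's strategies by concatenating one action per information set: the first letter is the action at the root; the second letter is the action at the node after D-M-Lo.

Row for R/Mid/d/k (columns Dp, Ds, Wp, Ws): (4,-2) (4,-2) (4,1) (4,1).
Under R/Mid/d/k, North's choice at the node after D-M and at the node after D-M-Lo-p and at the node after D-M-Lo-s can never be reached regardless of what South does, so varying those choices leaves every outcome unchanged.
Holding the reachable choices fixed and varying the unreachable ones freely already gives 3 × 2 × 2 = 12 equivalent strategies.
No other strategy reproduces this row, so those 12 are the full class: R/Hi/d/k, R/Hi/d/f, R/Hi/a/k, R/Hi/a/f, R/Lo/d/k, R/Lo/d/f, R/Lo/a/k, R/Lo/a/f, R/Mid/d/k, R/Mid/d/f, R/Mid/a/k, R/Mid/a/f.

12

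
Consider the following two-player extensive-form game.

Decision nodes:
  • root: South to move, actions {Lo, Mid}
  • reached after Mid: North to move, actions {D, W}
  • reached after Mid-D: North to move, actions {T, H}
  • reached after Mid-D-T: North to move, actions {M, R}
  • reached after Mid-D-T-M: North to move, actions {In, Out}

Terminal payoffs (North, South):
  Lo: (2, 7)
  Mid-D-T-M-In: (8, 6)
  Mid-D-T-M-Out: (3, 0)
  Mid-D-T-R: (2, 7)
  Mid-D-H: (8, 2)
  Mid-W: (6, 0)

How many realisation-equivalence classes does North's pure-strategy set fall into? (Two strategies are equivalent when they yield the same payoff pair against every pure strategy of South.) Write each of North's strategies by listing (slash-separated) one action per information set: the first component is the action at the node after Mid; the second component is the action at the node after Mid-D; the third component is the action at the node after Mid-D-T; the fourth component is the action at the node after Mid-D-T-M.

North has 16 pure strategies: D/T/M/In, D/T/M/Out, D/T/R/In, D/T/R/Out, D/H/M/In, D/H/M/Out, D/H/R/In, D/H/R/Out, W/T/M/In, W/T/M/Out, W/T/R/In, W/T/R/Out, W/H/M/In, W/H/M/Out, W/H/R/In, W/H/R/Out. Columns: Lo, Mid.
{D/T/M/In} → row (2,7) (8,6)
{D/T/M/Out} → row (2,7) (3,0)
{D/T/R/In, D/T/R/Out} → row (2,7) (2,7)
{D/H/M/In, D/H/M/Out, D/H/R/In, D/H/R/Out} → row (2,7) (8,2)
{W/T/M/In, W/T/M/Out, W/T/R/In, W/T/R/Out, W/H/M/In, W/H/M/Out, W/H/R/In, W/H/R/Out} → row (2,7) (6,0)
That's 5 distinct rows out of 16 strategies.

5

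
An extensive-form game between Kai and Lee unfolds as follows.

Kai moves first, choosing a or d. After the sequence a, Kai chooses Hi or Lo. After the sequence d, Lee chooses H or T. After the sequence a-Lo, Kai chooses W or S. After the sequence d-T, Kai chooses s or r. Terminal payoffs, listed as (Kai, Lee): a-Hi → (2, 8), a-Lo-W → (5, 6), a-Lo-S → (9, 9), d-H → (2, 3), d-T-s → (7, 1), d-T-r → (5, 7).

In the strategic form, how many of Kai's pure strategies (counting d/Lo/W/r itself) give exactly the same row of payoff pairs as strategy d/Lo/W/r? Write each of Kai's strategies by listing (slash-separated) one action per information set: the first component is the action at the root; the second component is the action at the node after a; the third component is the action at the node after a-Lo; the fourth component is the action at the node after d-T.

Row for d/Lo/W/r (columns H, T): (2,3) (5,7).
Under d/Lo/W/r, Kai's choice at the node after a and at the node after a-Lo can never be reached regardless of what Lee does, so varying those choices leaves every outcome unchanged.
Holding the reachable choices fixed and varying the unreachable ones freely already gives 2 × 2 = 4 equivalent strategies.
No other strategy reproduces this row, so those 4 are the full class: d/Hi/W/r, d/Hi/S/r, d/Lo/W/r, d/Lo/S/r.

4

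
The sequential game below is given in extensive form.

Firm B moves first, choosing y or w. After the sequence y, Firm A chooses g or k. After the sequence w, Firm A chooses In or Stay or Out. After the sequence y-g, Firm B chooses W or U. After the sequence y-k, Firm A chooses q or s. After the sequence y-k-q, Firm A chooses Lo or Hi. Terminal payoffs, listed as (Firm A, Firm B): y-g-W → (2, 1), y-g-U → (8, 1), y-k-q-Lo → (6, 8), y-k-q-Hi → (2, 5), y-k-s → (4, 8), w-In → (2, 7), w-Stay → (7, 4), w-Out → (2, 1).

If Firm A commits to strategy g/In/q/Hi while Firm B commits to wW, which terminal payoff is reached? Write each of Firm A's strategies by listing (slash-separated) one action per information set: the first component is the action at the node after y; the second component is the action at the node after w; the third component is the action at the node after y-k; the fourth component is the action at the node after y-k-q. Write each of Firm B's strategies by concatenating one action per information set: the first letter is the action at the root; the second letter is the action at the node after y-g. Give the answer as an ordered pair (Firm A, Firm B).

Trace the play path from the root:
  Firm B plays w
  Firm A plays In at [w]
→ terminal payoff (2, 7).
(Firm A's choice at the node after y is never reached on this path, so it doesn't affect the outcome.)

(2, 7)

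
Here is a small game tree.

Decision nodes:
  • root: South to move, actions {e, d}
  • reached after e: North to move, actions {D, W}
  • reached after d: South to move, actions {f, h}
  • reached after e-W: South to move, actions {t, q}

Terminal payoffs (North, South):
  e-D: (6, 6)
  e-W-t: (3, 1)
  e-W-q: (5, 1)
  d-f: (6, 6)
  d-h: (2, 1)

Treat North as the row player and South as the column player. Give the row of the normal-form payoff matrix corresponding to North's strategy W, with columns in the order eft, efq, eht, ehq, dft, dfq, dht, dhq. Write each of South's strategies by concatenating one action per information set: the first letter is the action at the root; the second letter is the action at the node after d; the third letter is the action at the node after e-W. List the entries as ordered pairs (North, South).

vs eft: South plays e → North plays W at [e] → South plays t at [e-W] → (3, 1)
vs efq: South plays e → North plays W at [e] → South plays q at [e-W] → (5, 1)
vs eht: South plays e → North plays W at [e] → South plays t at [e-W] → (3, 1)
vs ehq: South plays e → North plays W at [e] → South plays q at [e-W] → (5, 1)
vs dft: South plays d → South plays f at [d] → (6, 6)
vs dfq: South plays d → South plays f at [d] → (6, 6)
vs dht: South plays d → South plays h at [d] → (2, 1)
vs dhq: South plays d → South plays h at [d] → (2, 1)

(3,1) (5,1) (3,1) (5,1) (6,6) (6,6) (2,1) (2,1)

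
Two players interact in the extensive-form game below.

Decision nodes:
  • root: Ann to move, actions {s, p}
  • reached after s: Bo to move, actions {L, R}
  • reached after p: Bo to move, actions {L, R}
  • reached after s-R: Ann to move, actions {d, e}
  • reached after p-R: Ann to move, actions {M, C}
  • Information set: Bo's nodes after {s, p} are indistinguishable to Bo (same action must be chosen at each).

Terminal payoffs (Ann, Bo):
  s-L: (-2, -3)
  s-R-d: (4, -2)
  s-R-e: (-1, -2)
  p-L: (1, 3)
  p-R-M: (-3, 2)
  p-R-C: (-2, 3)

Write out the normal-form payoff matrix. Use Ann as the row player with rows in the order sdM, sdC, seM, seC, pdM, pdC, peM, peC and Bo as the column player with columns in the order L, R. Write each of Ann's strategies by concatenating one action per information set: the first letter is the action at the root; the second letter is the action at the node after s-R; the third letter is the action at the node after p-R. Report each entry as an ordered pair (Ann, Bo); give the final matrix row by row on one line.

sdM: (-2,-3) (4,-2) | sdC: (-2,-3) (4,-2) | seM: (-2,-3) (-1,-2) | seC: (-2,-3) (-1,-2) | pdM: (1,3) (-3,2) | pdC: (1,3) (-2,3) | peM: (1,3) (-3,2) | peC: (1,3) (-2,3)

Row sdM: L→(-2,-3), R→(4,-2)
Row sdC: L→(-2,-3), R→(4,-2)
Row seM: L→(-2,-3), R→(-1,-2)
Row seC: L→(-2,-3), R→(-1,-2)
Row pdM: L→(1,3), R→(-3,2)
Row pdC: L→(1,3), R→(-2,3)
Row peM: L→(1,3), R→(-3,2)
Row peC: L→(1,3), R→(-2,3)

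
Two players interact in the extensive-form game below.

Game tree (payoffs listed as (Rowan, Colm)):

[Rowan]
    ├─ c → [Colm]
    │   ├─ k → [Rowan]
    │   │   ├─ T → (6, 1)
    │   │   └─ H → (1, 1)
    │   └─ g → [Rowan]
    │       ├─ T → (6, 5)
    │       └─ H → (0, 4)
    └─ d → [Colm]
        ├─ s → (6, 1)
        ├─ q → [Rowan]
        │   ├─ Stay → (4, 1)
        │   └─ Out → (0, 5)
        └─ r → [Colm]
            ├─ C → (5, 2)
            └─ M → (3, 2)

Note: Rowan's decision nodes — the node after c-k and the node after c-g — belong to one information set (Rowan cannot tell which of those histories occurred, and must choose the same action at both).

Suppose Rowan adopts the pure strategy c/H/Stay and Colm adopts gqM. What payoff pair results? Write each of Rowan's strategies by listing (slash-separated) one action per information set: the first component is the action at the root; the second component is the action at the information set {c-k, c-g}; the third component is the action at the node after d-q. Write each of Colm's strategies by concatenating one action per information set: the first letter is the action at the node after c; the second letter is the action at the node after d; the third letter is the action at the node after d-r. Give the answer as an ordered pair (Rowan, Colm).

Trace the play path from the root:
  Rowan plays c
  Colm plays g at [c]
  Rowan plays H at [c-g]
→ terminal payoff (0, 4).
(Rowan's choice at the node after d-q is never reached on this path, so it doesn't affect the outcome.)

(0, 4)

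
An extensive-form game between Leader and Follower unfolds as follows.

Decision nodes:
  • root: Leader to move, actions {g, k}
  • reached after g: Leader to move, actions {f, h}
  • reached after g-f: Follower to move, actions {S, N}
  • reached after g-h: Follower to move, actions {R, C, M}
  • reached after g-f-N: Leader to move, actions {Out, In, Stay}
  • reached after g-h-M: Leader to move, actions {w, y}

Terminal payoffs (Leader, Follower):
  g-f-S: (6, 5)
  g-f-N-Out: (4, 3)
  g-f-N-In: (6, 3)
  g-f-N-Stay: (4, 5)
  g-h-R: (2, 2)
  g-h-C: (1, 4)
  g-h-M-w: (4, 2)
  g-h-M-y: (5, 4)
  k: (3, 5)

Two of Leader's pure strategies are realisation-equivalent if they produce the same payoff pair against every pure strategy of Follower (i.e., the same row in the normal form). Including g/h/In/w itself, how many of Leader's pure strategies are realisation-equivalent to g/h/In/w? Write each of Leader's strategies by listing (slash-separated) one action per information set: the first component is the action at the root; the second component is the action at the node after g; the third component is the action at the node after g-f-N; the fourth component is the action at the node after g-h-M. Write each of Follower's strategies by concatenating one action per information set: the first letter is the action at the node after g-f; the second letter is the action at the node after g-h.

Row for g/h/In/w (columns SR, SC, SM, NR, NC, NM): (2,2) (1,4) (4,2) (2,2) (1,4) (4,2).
Under g/h/In/w, Leader's choice at the node after g-f-N can never be reached regardless of what Follower does, so varying those choices leaves every outcome unchanged.
Holding the reachable choices fixed and varying the unreachable one freely already gives 3 equivalent strategies.
No other strategy reproduces this row, so those 3 are the full class: g/h/Out/w, g/h/In/w, g/h/Stay/w.

3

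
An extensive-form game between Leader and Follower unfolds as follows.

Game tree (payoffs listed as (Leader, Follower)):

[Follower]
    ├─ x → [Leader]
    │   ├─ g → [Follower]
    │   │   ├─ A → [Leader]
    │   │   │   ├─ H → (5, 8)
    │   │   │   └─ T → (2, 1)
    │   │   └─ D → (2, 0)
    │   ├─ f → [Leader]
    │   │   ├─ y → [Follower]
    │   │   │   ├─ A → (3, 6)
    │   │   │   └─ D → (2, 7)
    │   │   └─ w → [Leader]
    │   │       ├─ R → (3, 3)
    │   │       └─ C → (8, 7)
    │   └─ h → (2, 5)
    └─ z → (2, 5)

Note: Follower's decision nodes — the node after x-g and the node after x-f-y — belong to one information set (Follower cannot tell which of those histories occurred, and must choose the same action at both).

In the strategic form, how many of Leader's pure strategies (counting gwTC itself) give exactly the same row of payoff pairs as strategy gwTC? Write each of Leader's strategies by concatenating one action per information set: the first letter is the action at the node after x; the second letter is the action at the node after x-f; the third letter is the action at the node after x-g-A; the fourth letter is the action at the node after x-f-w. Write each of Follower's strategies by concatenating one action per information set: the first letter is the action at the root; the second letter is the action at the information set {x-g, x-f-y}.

Row for gwTC (columns xA, xD, zA, zD): (2,1) (2,0) (2,5) (2,5).
Under gwTC, Leader's choice at the node after x-f and at the node after x-f-w can never be reached regardless of what Follower does, so varying those choices leaves every outcome unchanged.
Holding the reachable choices fixed and varying the unreachable ones freely already gives 2 × 2 = 4 equivalent strategies.
No other strategy reproduces this row, so those 4 are the full class: gyTR, gyTC, gwTR, gwTC.

4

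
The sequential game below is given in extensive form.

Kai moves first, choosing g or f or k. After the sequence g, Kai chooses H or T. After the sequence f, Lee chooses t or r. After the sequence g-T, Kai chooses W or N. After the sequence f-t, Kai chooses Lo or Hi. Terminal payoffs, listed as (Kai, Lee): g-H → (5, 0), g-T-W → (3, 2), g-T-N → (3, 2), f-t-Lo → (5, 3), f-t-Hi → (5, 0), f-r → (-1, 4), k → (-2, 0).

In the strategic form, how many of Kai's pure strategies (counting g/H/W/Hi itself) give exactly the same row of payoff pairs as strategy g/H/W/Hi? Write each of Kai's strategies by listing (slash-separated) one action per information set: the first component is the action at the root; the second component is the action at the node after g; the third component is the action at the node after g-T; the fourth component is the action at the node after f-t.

4

Row for g/H/W/Hi (columns t, r): (5,0) (5,0).
Under g/H/W/Hi, Kai's choice at the node after g-T and at the node after f-t can never be reached regardless of what Lee does, so varying those choices leaves every outcome unchanged.
Holding the reachable choices fixed and varying the unreachable ones freely already gives 2 × 2 = 4 equivalent strategies.
No other strategy reproduces this row, so those 4 are the full class: g/H/W/Lo, g/H/W/Hi, g/H/N/Lo, g/H/N/Hi.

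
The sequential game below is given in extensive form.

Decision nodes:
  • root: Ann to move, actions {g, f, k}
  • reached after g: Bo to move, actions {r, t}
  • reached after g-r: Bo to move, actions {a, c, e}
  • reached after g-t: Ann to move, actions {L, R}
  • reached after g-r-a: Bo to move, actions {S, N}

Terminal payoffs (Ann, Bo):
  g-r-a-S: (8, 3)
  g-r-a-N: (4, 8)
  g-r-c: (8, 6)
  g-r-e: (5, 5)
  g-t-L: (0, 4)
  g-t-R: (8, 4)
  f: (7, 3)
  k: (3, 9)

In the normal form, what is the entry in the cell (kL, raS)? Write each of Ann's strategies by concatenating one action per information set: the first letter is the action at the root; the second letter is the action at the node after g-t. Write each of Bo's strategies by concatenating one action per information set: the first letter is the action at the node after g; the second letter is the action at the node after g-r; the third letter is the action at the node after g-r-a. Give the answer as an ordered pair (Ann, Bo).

(3, 9)

Trace the play path from the root:
  Ann plays k
→ terminal payoff (3, 9).
(Ann's choice at the node after g-t is never reached on this path, so it doesn't affect the outcome.)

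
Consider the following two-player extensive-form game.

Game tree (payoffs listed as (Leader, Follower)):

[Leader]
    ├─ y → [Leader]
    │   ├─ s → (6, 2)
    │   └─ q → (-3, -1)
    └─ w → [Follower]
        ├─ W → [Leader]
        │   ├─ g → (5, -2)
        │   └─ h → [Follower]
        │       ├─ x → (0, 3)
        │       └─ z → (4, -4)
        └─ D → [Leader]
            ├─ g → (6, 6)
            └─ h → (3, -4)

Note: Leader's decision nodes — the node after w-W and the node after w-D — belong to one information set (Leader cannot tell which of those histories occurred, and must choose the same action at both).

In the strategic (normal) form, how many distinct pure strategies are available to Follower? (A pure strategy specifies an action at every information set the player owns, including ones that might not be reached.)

Follower owns the node after w with actions {W, D} — two choices.
Follower owns the node after w-W-h with actions {x, z} — two choices.
A pure strategy fixes one action at each information set independently, so the count is the product 2 × 2 = 4.
(For reference, Leader has 8 pure strategies, giving a 4×8 normal-form matrix.)

4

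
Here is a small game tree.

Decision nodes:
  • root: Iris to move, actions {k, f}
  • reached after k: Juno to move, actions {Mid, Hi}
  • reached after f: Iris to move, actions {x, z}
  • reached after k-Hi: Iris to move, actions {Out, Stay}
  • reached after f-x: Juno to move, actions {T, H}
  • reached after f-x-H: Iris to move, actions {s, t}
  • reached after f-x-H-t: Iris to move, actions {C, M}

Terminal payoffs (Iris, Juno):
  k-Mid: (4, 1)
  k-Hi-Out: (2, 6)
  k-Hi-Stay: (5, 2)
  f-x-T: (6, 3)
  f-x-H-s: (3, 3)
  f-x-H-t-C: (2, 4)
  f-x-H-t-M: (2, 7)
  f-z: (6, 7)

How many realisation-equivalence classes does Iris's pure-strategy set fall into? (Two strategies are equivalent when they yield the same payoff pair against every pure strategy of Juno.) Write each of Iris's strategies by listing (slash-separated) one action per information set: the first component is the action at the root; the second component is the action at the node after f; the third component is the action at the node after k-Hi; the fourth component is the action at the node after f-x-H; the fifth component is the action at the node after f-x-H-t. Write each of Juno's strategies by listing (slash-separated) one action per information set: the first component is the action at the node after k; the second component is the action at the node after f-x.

Iris has 32 pure strategies: k/x/Out/s/C, k/x/Out/s/M, k/x/Out/t/C, k/x/Out/t/M, k/x/Stay/s/C, k/x/Stay/s/M, k/x/Stay/t/C, k/x/Stay/t/M, k/z/Out/s/C, k/z/Out/s/M, k/z/Out/t/C, k/z/Out/t/M, k/z/Stay/s/C, k/z/Stay/s/M, k/z/Stay/t/C, k/z/Stay/t/M, f/x/Out/s/C, f/x/Out/s/M, f/x/Out/t/C, f/x/Out/t/M, f/x/Stay/s/C, f/x/Stay/s/M, f/x/Stay/t/C, f/x/Stay/t/M, f/z/Out/s/C, f/z/Out/s/M, f/z/Out/t/C, f/z/Out/t/M, f/z/Stay/s/C, f/z/Stay/s/M, f/z/Stay/t/C, f/z/Stay/t/M. Columns: Mid/T, Mid/H, Hi/T, Hi/H.
{k/x/Out/s/C, k/x/Out/s/M, k/x/Out/t/C, k/x/Out/t/M, k/z/Out/s/C, k/z/Out/s/M, k/z/Out/t/C, k/z/Out/t/M} → row (4,1) (4,1) (2,6) (2,6)
{k/x/Stay/s/C, k/x/Stay/s/M, k/x/Stay/t/C, k/x/Stay/t/M, k/z/Stay/s/C, k/z/Stay/s/M, k/z/Stay/t/C, k/z/Stay/t/M} → row (4,1) (4,1) (5,2) (5,2)
{f/x/Out/s/C, f/x/Out/s/M, f/x/Stay/s/C, f/x/Stay/s/M} → row (6,3) (3,3) (6,3) (3,3)
{f/x/Out/t/C, f/x/Stay/t/C} → row (6,3) (2,4) (6,3) (2,4)
{f/x/Out/t/M, f/x/Stay/t/M} → row (6,3) (2,7) (6,3) (2,7)
{f/z/Out/s/C, f/z/Out/s/M, f/z/Out/t/C, f/z/Out/t/M, f/z/Stay/s/C, f/z/Stay/s/M, f/z/Stay/t/C, f/z/Stay/t/M} → row (6,7) (6,7) (6,7) (6,7)
That's 6 distinct rows out of 32 strategies.

6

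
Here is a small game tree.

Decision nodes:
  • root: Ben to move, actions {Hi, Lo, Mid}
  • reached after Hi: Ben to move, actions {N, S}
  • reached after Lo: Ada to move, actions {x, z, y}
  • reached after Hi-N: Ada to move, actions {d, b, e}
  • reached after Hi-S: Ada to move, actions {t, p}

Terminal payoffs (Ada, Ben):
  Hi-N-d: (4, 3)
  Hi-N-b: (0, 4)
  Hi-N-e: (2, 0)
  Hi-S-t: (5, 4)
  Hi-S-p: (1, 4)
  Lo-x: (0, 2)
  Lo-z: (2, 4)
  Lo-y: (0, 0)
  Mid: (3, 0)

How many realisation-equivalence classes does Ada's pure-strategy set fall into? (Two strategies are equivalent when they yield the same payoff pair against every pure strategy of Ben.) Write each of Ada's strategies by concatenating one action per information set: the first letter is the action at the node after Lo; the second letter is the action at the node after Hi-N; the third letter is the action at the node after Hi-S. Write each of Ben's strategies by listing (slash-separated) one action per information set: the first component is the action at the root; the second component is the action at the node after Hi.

Ada has 18 pure strategies: xdt, xdp, xbt, xbp, xet, xep, zdt, zdp, zbt, zbp, zet, zep, ydt, ydp, ybt, ybp, yet, yep. Columns: Hi/N, Hi/S, Lo/N, Lo/S, Mid/N, Mid/S.
{xdt} → row (4,3) (5,4) (0,2) (0,2) (3,0) (3,0)
{xdp} → row (4,3) (1,4) (0,2) (0,2) (3,0) (3,0)
{xbt} → row (0,4) (5,4) (0,2) (0,2) (3,0) (3,0)
{xbp} → row (0,4) (1,4) (0,2) (0,2) (3,0) (3,0)
{xet} → row (2,0) (5,4) (0,2) (0,2) (3,0) (3,0)
{xep} → row (2,0) (1,4) (0,2) (0,2) (3,0) (3,0)
{zdt} → row (4,3) (5,4) (2,4) (2,4) (3,0) (3,0)
{zdp} → row (4,3) (1,4) (2,4) (2,4) (3,0) (3,0)
{zbt} → row (0,4) (5,4) (2,4) (2,4) (3,0) (3,0)
{zbp} → row (0,4) (1,4) (2,4) (2,4) (3,0) (3,0)
{zet} → row (2,0) (5,4) (2,4) (2,4) (3,0) (3,0)
{zep} → row (2,0) (1,4) (2,4) (2,4) (3,0) (3,0)
{ydt} → row (4,3) (5,4) (0,0) (0,0) (3,0) (3,0)
{ydp} → row (4,3) (1,4) (0,0) (0,0) (3,0) (3,0)
{ybt} → row (0,4) (5,4) (0,0) (0,0) (3,0) (3,0)
{ybp} → row (0,4) (1,4) (0,0) (0,0) (3,0) (3,0)
{yet} → row (2,0) (5,4) (0,0) (0,0) (3,0) (3,0)
{yep} → row (2,0) (1,4) (0,0) (0,0) (3,0) (3,0)
That's 18 distinct rows out of 18 strategies.

18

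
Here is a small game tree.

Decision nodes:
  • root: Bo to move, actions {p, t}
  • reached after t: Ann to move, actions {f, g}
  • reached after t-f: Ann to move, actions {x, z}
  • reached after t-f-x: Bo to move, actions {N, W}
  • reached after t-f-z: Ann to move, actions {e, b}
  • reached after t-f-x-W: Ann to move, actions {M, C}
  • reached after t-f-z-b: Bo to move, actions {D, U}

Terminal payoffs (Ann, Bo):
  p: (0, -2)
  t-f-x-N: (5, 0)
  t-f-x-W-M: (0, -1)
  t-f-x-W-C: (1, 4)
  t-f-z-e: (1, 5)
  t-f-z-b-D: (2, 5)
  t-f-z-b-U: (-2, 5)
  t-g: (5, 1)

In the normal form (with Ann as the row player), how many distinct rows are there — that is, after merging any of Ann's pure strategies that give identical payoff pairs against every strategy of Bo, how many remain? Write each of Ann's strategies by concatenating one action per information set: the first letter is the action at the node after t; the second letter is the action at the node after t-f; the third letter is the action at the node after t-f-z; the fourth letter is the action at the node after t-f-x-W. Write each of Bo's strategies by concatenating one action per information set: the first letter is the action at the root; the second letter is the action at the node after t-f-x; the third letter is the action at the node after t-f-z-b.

Ann has 16 pure strategies: fxeM, fxeC, fxbM, fxbC, fzeM, fzeC, fzbM, fzbC, gxeM, gxeC, gxbM, gxbC, gzeM, gzeC, gzbM, gzbC. Columns: pND, pNU, pWD, pWU, tND, tNU, tWD, tWU.
{fxeM, fxbM} → row (0,-2) (0,-2) (0,-2) (0,-2) (5,0) (5,0) (0,-1) (0,-1)
{fxeC, fxbC} → row (0,-2) (0,-2) (0,-2) (0,-2) (5,0) (5,0) (1,4) (1,4)
{fzeM, fzeC} → row (0,-2) (0,-2) (0,-2) (0,-2) (1,5) (1,5) (1,5) (1,5)
{fzbM, fzbC} → row (0,-2) (0,-2) (0,-2) (0,-2) (2,5) (-2,5) (2,5) (-2,5)
{gxeM, gxeC, gxbM, gxbC, gzeM, gzeC, gzbM, gzbC} → row (0,-2) (0,-2) (0,-2) (0,-2) (5,1) (5,1) (5,1) (5,1)
That's 5 distinct rows out of 16 strategies.

5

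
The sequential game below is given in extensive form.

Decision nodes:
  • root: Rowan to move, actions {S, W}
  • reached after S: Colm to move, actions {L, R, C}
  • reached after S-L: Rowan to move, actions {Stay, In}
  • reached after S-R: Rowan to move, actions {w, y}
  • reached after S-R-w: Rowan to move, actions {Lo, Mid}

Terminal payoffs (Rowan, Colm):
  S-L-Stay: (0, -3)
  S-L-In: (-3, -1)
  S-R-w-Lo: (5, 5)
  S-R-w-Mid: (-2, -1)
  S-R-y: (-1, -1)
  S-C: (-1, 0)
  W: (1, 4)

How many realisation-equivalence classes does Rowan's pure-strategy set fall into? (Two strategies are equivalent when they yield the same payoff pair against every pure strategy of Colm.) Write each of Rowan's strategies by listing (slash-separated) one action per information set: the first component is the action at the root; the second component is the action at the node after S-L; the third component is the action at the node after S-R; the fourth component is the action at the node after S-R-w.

7

Rowan has 16 pure strategies: S/Stay/w/Lo, S/Stay/w/Mid, S/Stay/y/Lo, S/Stay/y/Mid, S/In/w/Lo, S/In/w/Mid, S/In/y/Lo, S/In/y/Mid, W/Stay/w/Lo, W/Stay/w/Mid, W/Stay/y/Lo, W/Stay/y/Mid, W/In/w/Lo, W/In/w/Mid, W/In/y/Lo, W/In/y/Mid. Columns: L, R, C.
{S/Stay/w/Lo} → row (0,-3) (5,5) (-1,0)
{S/Stay/w/Mid} → row (0,-3) (-2,-1) (-1,0)
{S/Stay/y/Lo, S/Stay/y/Mid} → row (0,-3) (-1,-1) (-1,0)
{S/In/w/Lo} → row (-3,-1) (5,5) (-1,0)
{S/In/w/Mid} → row (-3,-1) (-2,-1) (-1,0)
{S/In/y/Lo, S/In/y/Mid} → row (-3,-1) (-1,-1) (-1,0)
{W/Stay/w/Lo, W/Stay/w/Mid, W/Stay/y/Lo, W/Stay/y/Mid, W/In/w/Lo, W/In/w/Mid, W/In/y/Lo, W/In/y/Mid} → row (1,4) (1,4) (1,4)
That's 7 distinct rows out of 16 strategies.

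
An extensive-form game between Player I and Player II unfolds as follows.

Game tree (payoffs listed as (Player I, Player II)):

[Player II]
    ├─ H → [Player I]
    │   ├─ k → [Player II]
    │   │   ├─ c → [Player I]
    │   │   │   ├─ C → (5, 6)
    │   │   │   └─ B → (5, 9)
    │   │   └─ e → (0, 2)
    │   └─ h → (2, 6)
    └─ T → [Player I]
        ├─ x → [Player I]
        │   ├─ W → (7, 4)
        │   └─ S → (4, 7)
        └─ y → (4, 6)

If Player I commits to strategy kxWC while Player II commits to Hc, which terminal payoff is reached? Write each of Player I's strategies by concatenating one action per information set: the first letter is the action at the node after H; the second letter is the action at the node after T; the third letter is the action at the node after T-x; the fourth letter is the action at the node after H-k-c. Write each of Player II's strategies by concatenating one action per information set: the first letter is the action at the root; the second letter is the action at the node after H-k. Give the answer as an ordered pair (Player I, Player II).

Trace the play path from the root:
  Player II plays H
  Player I plays k at [H]
  Player II plays c at [H-k]
  Player I plays C at [H-k-c]
→ terminal payoff (5, 6).
(Player I's choice at the node after T is never reached on this path, so it doesn't affect the outcome.)

(5, 6)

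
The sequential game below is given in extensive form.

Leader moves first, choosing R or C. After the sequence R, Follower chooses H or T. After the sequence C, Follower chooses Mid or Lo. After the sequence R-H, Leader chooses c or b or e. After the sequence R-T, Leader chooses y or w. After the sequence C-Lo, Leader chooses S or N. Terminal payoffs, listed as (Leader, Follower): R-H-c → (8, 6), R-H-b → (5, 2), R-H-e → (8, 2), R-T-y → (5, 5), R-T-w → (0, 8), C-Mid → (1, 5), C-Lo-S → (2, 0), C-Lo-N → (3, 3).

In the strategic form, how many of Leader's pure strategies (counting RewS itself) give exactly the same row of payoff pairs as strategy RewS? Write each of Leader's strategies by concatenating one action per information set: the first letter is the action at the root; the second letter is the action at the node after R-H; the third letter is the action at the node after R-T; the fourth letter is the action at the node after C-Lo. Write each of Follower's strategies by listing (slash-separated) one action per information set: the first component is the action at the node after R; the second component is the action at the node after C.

Row for RewS (columns H/Mid, H/Lo, T/Mid, T/Lo): (8,2) (8,2) (0,8) (0,8).
Under RewS, Leader's choice at the node after C-Lo can never be reached regardless of what Follower does, so varying those choices leaves every outcome unchanged.
Holding the reachable choices fixed and varying the unreachable one freely already gives 2 equivalent strategies.
No other strategy reproduces this row, so those 2 are the full class: RewS, RewN.

2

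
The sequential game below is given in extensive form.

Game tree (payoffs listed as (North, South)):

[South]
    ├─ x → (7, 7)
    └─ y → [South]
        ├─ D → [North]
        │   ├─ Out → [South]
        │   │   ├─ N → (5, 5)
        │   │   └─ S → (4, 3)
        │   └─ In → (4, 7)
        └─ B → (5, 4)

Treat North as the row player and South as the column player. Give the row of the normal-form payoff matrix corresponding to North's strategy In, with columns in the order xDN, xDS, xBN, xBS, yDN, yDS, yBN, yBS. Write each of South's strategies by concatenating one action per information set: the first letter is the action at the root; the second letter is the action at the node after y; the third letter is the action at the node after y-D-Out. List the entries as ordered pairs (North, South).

vs xDN: South plays x → (7, 7)
vs xDS: South plays x → (7, 7)
vs xBN: South plays x → (7, 7)
vs xBS: South plays x → (7, 7)
vs yDN: South plays y → South plays D at [y] → North plays In at [y-D] → (4, 7)
vs yDS: South plays y → South plays D at [y] → North plays In at [y-D] → (4, 7)
vs yBN: South plays y → South plays B at [y] → (5, 4)
vs yBS: South plays y → South plays B at [y] → (5, 4)

(7,7) (7,7) (7,7) (7,7) (4,7) (4,7) (5,4) (5,4)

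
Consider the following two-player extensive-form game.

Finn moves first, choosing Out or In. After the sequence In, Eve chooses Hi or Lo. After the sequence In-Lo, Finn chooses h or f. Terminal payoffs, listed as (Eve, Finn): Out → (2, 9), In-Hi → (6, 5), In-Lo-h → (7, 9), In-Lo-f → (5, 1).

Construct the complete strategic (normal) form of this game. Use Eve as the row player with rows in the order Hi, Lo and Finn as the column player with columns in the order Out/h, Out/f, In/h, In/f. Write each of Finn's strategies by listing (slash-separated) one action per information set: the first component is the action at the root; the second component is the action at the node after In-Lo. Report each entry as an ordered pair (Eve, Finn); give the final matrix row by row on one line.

        Out/h    Out/f     In/h     In/f
  Hi    (2,9)    (2,9)    (6,5)    (6,5)
  Lo    (2,9)    (2,9)    (7,9)    (5,1)

Hi: (2,9) (2,9) (6,5) (6,5) | Lo: (2,9) (2,9) (7,9) (5,1)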